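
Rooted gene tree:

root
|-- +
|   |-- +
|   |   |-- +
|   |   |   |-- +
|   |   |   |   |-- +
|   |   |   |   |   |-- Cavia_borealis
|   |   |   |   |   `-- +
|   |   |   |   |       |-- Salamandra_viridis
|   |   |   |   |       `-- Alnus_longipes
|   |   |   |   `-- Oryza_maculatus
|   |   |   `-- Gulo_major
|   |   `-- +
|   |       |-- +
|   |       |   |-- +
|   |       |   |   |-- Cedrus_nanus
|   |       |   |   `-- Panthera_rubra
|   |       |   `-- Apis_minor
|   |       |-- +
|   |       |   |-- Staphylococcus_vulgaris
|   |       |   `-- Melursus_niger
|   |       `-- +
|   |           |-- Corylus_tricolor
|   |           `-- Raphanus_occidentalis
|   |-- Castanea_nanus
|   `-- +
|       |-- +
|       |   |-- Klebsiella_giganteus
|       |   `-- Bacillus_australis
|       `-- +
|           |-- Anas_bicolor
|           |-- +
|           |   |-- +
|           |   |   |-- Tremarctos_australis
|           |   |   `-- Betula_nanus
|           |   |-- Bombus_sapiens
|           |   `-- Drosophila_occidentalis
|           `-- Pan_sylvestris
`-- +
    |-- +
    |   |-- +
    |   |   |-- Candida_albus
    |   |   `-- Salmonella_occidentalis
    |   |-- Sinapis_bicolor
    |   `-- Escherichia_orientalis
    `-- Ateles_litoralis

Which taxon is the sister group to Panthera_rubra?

Panthera_rubra attaches to the tree at the node subtending (Cedrus_nanus,Panthera_rubra).
The other lineage descending from that same node — the sister group — is the single tip Cedrus_nanus.

Cedrus_nanus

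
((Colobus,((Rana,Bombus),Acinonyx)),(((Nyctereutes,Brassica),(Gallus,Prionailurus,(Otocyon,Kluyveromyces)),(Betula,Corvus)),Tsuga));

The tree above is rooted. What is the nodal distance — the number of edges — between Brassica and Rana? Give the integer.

8

The MRCA of Brassica and Rana is the root of the tree.
From Brassica up to that node: 4 branches. From Rana up to the same node: 4 branches. Total: 4 + 4 = 8.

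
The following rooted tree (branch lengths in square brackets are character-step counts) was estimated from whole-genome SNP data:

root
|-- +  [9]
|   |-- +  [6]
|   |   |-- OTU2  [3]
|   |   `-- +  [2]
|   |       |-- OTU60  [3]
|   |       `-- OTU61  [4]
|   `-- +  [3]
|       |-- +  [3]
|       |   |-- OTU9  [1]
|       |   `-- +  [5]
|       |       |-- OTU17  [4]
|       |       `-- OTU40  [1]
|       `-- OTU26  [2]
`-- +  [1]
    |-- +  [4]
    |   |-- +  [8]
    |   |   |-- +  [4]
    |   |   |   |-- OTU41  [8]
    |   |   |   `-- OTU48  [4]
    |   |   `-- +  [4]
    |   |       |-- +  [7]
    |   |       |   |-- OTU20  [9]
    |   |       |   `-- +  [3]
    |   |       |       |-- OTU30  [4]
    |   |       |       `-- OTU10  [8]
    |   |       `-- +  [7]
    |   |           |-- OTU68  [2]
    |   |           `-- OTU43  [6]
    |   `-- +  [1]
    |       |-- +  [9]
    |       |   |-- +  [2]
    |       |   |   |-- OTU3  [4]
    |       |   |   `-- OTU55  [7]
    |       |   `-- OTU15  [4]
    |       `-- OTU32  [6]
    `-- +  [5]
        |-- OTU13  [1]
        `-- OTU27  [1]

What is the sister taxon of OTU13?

OTU13 attaches to the tree at the node subtending (OTU13,OTU27).
The other lineage descending from that same node — the sister group — is the single tip OTU27.

OTU27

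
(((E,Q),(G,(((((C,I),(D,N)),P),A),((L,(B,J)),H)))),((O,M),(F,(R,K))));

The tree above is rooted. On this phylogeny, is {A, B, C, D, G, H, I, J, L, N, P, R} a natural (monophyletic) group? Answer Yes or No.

The MRCA of the listed taxa is the root, so the smallest clade containing them is the whole tree.
That clade also contains E, F, K, M, O, Q, which are not in the proposed group, so the group is not monophyletic.

No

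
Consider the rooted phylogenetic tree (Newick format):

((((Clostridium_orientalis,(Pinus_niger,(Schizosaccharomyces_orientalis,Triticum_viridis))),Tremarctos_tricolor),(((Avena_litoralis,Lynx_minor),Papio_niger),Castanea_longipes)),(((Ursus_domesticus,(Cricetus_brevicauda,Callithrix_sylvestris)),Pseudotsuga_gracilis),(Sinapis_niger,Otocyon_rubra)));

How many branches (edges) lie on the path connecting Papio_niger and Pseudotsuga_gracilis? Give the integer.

The MRCA of Papio_niger and Pseudotsuga_gracilis is the root of the tree.
From Papio_niger up to that node: 4 branches. From Pseudotsuga_gracilis up to the same node: 3 branches. Total: 4 + 3 = 7.

7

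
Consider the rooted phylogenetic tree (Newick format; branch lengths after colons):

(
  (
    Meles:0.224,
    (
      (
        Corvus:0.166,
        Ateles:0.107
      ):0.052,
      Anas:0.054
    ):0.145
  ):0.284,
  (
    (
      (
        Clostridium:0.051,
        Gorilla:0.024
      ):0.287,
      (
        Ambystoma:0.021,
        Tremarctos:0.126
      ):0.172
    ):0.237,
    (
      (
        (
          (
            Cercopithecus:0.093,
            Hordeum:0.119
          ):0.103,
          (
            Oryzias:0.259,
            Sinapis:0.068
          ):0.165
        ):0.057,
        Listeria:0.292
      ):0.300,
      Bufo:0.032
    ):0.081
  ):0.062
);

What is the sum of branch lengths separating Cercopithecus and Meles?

The path runs Cercopithecus → … → MRCA → … → Meles; the MRCA is the root of the tree.
Branch lengths along that path: 0.093 + 0.103 + 0.057 + 0.300 + 0.081 + 0.062 + 0.284 + 0.224 = 1.204.

1.204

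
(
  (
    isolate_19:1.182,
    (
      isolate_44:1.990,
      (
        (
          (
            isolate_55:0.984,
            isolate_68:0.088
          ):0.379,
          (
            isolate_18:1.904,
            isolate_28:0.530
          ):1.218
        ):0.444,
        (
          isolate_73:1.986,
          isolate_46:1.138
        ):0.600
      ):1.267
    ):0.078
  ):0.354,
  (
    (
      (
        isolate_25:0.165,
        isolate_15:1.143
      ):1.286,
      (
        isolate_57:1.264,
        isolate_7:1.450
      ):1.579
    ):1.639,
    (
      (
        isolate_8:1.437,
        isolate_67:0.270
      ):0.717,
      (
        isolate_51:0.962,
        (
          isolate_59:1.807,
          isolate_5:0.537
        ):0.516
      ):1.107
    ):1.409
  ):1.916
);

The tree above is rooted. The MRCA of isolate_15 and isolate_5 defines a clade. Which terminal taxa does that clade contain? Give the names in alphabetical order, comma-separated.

Tracing isolate_15: it sits inside (isolate_25,isolate_15).
Tracing isolate_5: it sits inside (isolate_59,isolate_5).
The smallest clade enclosing both is (((isolate_25,isolate_15),(isolate_57,isolate_7)),((isolate_8,isolate_67),(isolate_51,(isolate_59,isolate_5)))); the answer is its 9 terminal taxa in alphabetical order.

isolate_15, isolate_25, isolate_5, isolate_51, isolate_57, isolate_59, isolate_67, isolate_7, isolate_8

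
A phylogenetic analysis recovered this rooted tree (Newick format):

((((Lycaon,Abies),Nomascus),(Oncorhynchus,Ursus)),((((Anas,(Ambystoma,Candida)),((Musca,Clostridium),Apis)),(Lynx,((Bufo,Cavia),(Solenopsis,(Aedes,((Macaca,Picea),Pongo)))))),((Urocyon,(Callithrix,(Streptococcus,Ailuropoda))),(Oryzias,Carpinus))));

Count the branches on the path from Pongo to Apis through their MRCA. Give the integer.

The MRCA of Pongo and Apis is the node subtending (((Anas,(Ambystoma,Candida)),((Musca,Clostridium),Apis)),(Lynx,((Bufo,Cavia),(Solenopsis,(Aedes,((Macaca,Picea),Pongo)))))).
From Pongo up to that node: 6 branches. From Apis up to the same node: 3 branches. Total: 6 + 3 = 9.

9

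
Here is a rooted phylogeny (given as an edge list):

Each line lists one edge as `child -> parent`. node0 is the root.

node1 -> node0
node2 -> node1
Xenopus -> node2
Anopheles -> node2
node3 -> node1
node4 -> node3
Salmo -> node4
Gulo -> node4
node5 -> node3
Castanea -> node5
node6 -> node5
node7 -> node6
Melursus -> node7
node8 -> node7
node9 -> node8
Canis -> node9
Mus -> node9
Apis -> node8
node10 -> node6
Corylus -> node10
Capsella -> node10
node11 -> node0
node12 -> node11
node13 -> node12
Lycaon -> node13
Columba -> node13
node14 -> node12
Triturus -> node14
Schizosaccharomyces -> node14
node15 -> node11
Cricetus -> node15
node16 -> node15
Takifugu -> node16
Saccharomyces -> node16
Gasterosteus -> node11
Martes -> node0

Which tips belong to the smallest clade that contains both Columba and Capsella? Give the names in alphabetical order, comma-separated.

Anopheles, Apis, Canis, Capsella, Castanea, Columba, Corylus, Cricetus, Gasterosteus, Gulo, Lycaon, Martes, Melursus, Mus, Saccharomyces, Salmo, Schizosaccharomyces, Takifugu, Triturus, Xenopus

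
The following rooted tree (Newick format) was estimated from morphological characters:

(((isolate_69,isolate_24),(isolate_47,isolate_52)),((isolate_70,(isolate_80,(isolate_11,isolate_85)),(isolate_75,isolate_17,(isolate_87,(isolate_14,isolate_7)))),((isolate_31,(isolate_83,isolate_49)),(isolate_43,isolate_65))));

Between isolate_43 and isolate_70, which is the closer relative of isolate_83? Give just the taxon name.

isolate_43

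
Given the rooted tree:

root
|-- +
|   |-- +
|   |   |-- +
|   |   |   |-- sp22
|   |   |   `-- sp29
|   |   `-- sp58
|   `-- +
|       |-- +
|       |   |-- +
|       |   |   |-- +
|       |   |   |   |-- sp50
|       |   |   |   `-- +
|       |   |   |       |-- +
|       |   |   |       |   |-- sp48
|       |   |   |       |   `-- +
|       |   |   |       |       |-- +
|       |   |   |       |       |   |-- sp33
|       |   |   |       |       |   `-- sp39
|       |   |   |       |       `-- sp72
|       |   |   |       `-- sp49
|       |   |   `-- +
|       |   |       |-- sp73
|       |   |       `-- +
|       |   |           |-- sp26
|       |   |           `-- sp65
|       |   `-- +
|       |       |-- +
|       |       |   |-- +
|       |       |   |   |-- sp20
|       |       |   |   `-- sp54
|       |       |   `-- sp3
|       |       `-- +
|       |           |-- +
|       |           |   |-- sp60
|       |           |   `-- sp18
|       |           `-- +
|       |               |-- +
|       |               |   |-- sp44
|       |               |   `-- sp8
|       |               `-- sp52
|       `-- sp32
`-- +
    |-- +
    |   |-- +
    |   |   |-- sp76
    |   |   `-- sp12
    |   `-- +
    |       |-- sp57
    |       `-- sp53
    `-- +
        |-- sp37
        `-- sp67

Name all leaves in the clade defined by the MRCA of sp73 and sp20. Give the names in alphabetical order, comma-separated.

Tracing sp73: it sits inside (sp73,(sp26,sp65)).
Tracing sp20: it sits inside (sp20,sp54).
The smallest clade enclosing both is (((sp50,((sp48,((sp33,sp39),sp72)),sp49)),(sp73,(sp26,sp65))),(((sp20,sp54),sp3),((sp60,sp18),((sp44,sp8),sp52)))); the answer is its 17 terminal taxa in alphabetical order.

sp18, sp20, sp26, sp3, sp33, sp39, sp44, sp48, sp49, sp50, sp52, sp54, sp60, sp65, sp72, sp73, sp8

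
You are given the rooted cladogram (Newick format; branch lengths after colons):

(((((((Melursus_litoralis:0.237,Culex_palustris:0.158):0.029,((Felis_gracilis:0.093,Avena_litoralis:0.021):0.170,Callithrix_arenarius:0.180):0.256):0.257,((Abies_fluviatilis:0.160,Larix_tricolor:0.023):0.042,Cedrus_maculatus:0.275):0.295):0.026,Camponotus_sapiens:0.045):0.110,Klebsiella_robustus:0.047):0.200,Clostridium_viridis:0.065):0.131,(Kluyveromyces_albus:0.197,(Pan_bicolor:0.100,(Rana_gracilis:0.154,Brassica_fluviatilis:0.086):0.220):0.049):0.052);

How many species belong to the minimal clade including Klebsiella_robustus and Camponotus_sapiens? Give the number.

The MRCA of Klebsiella_robustus and Camponotus_sapiens is the node subtending (((((Melursus_litoralis,Culex_palustris),((Felis_gracilis,Avena_litoralis),Callithrix_arenarius)),((Abies_fluviatilis,Larix_tricolor),Cedrus_maculatus)),Camponotus_sapiens),Klebsiella_robustus).
That clade contains 10 terminal taxa: Abies_fluviatilis, Avena_litoralis, Callithrix_arenarius, Camponotus_sapiens, Cedrus_maculatus, Culex_palustris, Felis_gracilis, Klebsiella_robustus, Larix_tricolor, Melursus_litoralis.

10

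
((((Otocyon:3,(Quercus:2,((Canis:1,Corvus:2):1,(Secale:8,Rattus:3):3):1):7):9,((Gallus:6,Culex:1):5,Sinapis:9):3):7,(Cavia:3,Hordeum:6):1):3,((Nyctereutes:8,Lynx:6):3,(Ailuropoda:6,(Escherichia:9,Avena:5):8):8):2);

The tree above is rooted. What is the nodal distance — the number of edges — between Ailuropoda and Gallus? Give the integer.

The MRCA of Ailuropoda and Gallus is the root of the tree.
From Ailuropoda up to that node: 3 branches. From Gallus up to the same node: 5 branches. Total: 3 + 5 = 8.

8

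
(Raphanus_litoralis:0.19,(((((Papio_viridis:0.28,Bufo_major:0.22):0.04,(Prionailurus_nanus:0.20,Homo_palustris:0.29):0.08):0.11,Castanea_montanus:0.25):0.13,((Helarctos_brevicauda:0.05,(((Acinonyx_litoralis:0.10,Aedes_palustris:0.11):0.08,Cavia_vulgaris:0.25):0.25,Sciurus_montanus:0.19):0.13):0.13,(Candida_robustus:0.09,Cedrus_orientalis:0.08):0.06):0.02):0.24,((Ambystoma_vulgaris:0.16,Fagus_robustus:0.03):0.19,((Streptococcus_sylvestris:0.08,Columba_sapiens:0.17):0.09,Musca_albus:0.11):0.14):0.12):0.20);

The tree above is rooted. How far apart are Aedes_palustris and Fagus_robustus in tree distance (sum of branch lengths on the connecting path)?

The path runs Aedes_palustris → … → MRCA → … → Fagus_robustus; the MRCA is the node subtending (((((Papio_viridis,Bufo_major),(Prionailurus_nanus,Homo_palustris)),Castanea_montanus),((Helarctos_brevicauda,(((Acinonyx_litoralis,Aedes_palustris),Cavia_vulgaris),Sciurus_montanus)),(Candida_robustus,Cedrus_orientalis))),((Ambystoma_vulgaris,Fagus_robustus),((Streptococcus_sylvestris,Columba_sapiens),Musca_albus))).
Branch lengths along that path: 0.11 + 0.08 + 0.25 + 0.13 + 0.13 + 0.02 + 0.24 + 0.12 + 0.19 + 0.03 = 1.30.

1.30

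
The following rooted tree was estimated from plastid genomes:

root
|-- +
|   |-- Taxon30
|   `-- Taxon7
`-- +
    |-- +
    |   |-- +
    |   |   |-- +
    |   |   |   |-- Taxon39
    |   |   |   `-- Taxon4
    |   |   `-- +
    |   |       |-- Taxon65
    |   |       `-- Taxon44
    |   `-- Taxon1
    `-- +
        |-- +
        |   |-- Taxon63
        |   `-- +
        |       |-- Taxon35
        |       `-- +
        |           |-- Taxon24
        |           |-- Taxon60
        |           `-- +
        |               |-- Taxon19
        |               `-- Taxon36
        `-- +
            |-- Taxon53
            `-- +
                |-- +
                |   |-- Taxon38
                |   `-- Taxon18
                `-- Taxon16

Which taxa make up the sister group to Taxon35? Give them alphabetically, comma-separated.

Taxon35 attaches to the tree at the node subtending (Taxon35,(Taxon24,Taxon60,(Taxon19,Taxon36))).
The other lineage descending from that same node — the sister group — is (Taxon24,Taxon60,(Taxon19,Taxon36)); its 4 tips in alphabetical order are the answer.

Taxon19, Taxon24, Taxon36, Taxon60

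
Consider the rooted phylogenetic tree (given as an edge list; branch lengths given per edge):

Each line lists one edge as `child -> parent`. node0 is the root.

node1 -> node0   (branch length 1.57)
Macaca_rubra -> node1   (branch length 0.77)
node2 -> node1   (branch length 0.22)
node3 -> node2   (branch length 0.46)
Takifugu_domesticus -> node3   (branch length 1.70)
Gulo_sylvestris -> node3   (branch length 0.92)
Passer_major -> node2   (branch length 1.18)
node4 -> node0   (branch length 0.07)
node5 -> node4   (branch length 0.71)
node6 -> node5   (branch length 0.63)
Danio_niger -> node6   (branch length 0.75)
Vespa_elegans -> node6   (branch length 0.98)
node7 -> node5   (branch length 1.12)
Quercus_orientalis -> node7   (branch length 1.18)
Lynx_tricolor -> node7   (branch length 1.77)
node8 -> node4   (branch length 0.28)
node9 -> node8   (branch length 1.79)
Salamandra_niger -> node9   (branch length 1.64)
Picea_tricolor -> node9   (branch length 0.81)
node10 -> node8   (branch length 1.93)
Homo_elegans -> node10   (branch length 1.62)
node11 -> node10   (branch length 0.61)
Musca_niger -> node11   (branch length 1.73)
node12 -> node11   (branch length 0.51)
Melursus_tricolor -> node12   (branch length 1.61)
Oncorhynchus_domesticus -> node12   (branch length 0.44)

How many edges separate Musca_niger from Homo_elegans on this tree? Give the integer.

3

The MRCA of Musca_niger and Homo_elegans is the node subtending (Homo_elegans,(Musca_niger,(Melursus_tricolor,Oncorhynchus_domesticus))).
From Musca_niger up to that node: 2 branches. From Homo_elegans up to the same node: 1 branch. Total: 2 + 1 = 3.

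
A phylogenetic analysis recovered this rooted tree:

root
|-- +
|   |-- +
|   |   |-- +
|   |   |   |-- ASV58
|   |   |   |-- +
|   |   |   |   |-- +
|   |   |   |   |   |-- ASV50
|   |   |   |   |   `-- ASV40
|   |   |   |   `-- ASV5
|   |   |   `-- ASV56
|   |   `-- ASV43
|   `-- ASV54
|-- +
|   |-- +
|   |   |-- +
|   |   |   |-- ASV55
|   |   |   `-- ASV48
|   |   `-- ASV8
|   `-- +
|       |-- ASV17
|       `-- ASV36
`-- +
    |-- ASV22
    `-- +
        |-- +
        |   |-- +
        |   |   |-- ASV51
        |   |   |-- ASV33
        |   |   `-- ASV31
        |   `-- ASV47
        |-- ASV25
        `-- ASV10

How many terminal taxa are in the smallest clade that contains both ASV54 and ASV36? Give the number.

19

The MRCA of ASV54 and ASV36 is the root, so the clade is the entire tree.
That clade contains 19 terminal taxa: ASV10, ASV17, ASV22, ASV25, ASV31, ASV33, ASV36, ASV40, ASV43, ASV47, ASV48, ASV5, ASV50, ASV51, ASV54, ASV55, ASV56, ASV58, ASV8.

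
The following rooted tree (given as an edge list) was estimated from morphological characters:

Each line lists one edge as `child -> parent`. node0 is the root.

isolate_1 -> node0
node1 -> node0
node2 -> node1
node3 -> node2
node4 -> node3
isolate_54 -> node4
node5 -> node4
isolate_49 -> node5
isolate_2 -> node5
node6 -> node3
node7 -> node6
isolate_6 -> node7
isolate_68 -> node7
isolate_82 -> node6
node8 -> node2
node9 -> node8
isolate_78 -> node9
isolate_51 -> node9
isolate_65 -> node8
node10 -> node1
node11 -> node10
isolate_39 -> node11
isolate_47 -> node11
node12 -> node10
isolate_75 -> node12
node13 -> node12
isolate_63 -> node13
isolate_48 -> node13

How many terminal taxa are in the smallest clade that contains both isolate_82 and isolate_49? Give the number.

The MRCA of isolate_82 and isolate_49 is the node subtending ((isolate_54,(isolate_49,isolate_2)),((isolate_6,isolate_68),isolate_82)).
That clade contains 6 terminal taxa: isolate_2, isolate_49, isolate_54, isolate_6, isolate_68, isolate_82.

6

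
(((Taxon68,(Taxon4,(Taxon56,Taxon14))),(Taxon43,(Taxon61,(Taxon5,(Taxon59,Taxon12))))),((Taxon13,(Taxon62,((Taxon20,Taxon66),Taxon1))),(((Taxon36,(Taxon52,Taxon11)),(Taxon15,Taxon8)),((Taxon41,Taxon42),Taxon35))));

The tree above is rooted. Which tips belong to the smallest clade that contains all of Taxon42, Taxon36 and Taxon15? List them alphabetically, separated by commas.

Tracing Taxon42: it sits inside (Taxon41,Taxon42).
Tracing Taxon36: it sits inside (Taxon36,(Taxon52,Taxon11)).
Tracing Taxon15: it sits inside (Taxon15,Taxon8).
The smallest clade enclosing all 3 is (((Taxon36,(Taxon52,Taxon11)),(Taxon15,Taxon8)),((Taxon41,Taxon42),Taxon35)); the answer is its 8 terminal taxa in alphabetical order.

Taxon11, Taxon15, Taxon35, Taxon36, Taxon41, Taxon42, Taxon52, Taxon8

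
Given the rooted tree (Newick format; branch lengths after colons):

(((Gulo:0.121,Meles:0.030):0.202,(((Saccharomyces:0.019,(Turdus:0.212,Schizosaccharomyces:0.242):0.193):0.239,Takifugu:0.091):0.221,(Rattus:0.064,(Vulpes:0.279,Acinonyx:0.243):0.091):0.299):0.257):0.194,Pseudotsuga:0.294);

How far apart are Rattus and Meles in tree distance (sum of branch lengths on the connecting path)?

0.852

The path runs Rattus → … → MRCA → … → Meles; the MRCA is the node subtending ((Gulo,Meles),(((Saccharomyces,(Turdus,Schizosaccharomyces)),Takifugu),(Rattus,(Vulpes,Acinonyx)))).
Branch lengths along that path: 0.064 + 0.299 + 0.257 + 0.202 + 0.030 = 0.852.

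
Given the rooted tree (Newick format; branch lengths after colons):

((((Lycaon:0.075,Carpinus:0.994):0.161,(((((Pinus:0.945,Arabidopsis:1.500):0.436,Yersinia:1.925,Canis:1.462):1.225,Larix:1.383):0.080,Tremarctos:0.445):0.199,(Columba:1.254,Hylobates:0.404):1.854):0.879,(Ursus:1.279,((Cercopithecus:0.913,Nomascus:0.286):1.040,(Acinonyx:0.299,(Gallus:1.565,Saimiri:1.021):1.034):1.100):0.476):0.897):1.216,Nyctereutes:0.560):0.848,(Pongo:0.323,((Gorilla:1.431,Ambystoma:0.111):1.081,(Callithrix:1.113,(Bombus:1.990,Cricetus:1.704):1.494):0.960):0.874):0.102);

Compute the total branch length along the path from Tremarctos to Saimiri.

6.051

The path runs Tremarctos → … → MRCA → … → Saimiri; the MRCA is the node subtending ((Lycaon,Carpinus),(((((Pinus,Arabidopsis),Yersinia,Canis),Larix),Tremarctos),(Columba,Hylobates)),(Ursus,((Cercopithecus,Nomascus),(Acinonyx,(Gallus,Saimiri))))).
Branch lengths along that path: 0.445 + 0.199 + 0.879 + 0.897 + 0.476 + 1.100 + 1.034 + 1.021 = 6.051.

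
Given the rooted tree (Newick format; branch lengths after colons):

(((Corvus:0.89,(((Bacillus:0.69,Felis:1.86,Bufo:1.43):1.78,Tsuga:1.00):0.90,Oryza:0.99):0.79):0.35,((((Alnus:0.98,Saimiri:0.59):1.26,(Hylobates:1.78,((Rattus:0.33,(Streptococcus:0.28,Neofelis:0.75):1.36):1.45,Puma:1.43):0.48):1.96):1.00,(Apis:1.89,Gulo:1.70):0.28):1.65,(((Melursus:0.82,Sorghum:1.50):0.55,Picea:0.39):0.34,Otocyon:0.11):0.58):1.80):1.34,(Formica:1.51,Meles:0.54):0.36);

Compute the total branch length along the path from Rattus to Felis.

14.35

The path runs Rattus → … → MRCA → … → Felis; the MRCA is the node subtending ((Corvus,(((Bacillus,Felis,Bufo),Tsuga),Oryza)),((((Alnus,Saimiri),(Hylobates,((Rattus,(Streptococcus,Neofelis)),Puma))),(Apis,Gulo)),(((Melursus,Sorghum),Picea),Otocyon))).
Branch lengths along that path: 0.33 + 1.45 + 0.48 + 1.96 + 1.00 + 1.65 + 1.80 + 0.35 + 0.79 + 0.90 + 1.78 + 1.86 = 14.35.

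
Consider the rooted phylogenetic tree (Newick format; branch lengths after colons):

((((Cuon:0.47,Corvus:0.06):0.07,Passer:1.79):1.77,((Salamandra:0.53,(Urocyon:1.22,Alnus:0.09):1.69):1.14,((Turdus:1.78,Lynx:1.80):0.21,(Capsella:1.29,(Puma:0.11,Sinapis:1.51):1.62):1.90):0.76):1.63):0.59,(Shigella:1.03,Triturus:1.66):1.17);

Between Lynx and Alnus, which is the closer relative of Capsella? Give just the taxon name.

Lynx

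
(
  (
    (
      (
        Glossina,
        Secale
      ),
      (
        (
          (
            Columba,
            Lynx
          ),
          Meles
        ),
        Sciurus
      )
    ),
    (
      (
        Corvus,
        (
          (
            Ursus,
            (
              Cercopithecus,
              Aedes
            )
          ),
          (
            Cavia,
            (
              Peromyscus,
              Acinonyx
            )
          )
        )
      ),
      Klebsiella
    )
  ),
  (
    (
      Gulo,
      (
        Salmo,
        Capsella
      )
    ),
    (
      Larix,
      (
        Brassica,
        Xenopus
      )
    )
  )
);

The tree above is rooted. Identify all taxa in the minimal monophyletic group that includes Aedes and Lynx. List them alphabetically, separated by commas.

Acinonyx, Aedes, Cavia, Cercopithecus, Columba, Corvus, Glossina, Klebsiella, Lynx, Meles, Peromyscus, Sciurus, Secale, Ursus

Tracing Aedes: it sits inside (Cercopithecus,Aedes).
Tracing Lynx: it sits inside (Columba,Lynx).
The smallest clade enclosing both is (((Glossina,Secale),(((Columba,Lynx),Meles),Sciurus)),((Corvus,((Ursus,(Cercopithecus,Aedes)),(Cavia,(Peromyscus,Acinonyx)))),Klebsiella)); the answer is its 14 terminal taxa in alphabetical order.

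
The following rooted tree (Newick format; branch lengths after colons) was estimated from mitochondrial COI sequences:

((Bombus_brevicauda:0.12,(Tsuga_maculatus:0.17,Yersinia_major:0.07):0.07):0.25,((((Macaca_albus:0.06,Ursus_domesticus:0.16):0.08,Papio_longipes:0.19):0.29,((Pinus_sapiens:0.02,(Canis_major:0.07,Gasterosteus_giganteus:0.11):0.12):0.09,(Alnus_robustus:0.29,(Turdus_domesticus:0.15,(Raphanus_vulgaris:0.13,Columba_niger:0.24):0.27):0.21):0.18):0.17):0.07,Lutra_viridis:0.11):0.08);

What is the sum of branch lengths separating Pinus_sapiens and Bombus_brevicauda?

0.80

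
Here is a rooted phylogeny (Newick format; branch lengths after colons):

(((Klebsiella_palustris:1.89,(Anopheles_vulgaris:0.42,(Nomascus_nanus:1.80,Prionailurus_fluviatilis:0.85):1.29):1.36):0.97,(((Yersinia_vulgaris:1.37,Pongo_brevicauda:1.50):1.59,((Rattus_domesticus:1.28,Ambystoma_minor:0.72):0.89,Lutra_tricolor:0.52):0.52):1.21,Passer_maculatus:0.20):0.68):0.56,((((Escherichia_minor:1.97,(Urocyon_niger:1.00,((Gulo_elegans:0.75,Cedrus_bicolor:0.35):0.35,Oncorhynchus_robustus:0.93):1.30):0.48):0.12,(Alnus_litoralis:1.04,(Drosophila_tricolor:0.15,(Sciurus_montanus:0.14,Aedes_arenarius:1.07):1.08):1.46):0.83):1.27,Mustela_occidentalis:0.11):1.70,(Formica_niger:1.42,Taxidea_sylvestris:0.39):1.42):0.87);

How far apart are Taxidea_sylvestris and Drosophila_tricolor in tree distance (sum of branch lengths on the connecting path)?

7.22

The path runs Taxidea_sylvestris → … → MRCA → … → Drosophila_tricolor; the MRCA is the node subtending ((((Escherichia_minor,(Urocyon_niger,((Gulo_elegans,Cedrus_bicolor),Oncorhynchus_robustus))),(Alnus_litoralis,(Drosophila_tricolor,(Sciurus_montanus,Aedes_arenarius)))),Mustela_occidentalis),(Formica_niger,Taxidea_sylvestris)).
Branch lengths along that path: 0.39 + 1.42 + 1.70 + 1.27 + 0.83 + 1.46 + 0.15 = 7.22.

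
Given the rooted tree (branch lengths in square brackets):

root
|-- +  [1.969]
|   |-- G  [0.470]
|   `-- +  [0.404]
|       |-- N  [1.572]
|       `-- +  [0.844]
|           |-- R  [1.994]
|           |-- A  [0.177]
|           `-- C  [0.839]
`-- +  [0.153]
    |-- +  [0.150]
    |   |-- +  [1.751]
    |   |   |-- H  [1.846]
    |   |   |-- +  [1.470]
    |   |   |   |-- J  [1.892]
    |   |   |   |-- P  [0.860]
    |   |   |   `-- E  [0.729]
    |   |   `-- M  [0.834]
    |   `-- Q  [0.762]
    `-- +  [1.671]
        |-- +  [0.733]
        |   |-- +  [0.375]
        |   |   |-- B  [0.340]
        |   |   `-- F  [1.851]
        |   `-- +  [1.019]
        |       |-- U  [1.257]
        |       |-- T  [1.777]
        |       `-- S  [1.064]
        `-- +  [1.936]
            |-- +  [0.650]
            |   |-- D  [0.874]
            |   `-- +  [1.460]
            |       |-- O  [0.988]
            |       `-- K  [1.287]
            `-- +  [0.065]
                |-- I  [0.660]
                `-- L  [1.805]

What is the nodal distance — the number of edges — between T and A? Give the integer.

9

The MRCA of T and A is the root of the tree.
From T up to that node: 5 branches. From A up to the same node: 4 branches. Total: 5 + 4 = 9.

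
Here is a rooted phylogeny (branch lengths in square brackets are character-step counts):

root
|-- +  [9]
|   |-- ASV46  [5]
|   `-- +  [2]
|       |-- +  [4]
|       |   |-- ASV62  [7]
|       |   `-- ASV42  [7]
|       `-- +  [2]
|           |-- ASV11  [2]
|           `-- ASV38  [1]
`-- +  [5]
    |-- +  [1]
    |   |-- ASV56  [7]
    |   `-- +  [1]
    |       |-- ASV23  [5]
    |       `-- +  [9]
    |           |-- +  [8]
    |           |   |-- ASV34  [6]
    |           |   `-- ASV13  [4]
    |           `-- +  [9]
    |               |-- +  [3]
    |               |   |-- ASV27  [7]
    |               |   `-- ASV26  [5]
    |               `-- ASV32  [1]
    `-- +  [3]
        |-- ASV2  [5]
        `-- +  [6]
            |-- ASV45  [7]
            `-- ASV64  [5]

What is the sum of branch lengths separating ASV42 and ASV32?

48

The path runs ASV42 → … → MRCA → … → ASV32; the MRCA is the root of the tree.
Branch lengths along that path: 7 + 4 + 2 + 9 + 5 + 1 + 1 + 9 + 9 + 1 = 48.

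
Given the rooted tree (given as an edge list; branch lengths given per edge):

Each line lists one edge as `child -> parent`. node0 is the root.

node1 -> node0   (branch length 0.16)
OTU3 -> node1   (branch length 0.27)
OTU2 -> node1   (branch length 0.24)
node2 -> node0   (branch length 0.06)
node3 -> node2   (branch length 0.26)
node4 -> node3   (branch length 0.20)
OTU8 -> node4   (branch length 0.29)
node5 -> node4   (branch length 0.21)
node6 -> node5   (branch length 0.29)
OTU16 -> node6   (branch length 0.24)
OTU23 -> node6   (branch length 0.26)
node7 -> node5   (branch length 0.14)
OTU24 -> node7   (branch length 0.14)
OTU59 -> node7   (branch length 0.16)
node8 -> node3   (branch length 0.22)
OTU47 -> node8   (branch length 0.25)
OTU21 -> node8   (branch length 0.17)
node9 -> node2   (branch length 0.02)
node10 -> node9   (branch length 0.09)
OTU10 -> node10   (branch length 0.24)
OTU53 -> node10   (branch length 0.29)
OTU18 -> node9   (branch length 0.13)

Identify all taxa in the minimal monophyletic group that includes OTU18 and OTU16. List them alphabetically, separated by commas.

Tracing OTU18: it sits inside ((OTU10,OTU53),OTU18).
Tracing OTU16: it sits inside (OTU16,OTU23).
The smallest clade enclosing both is (((OTU8,((OTU16,OTU23),(OTU24,OTU59))),(OTU47,OTU21)),((OTU10,OTU53),OTU18)); the answer is its 10 terminal taxa in alphabetical order.

OTU10, OTU16, OTU18, OTU21, OTU23, OTU24, OTU47, OTU53, OTU59, OTU8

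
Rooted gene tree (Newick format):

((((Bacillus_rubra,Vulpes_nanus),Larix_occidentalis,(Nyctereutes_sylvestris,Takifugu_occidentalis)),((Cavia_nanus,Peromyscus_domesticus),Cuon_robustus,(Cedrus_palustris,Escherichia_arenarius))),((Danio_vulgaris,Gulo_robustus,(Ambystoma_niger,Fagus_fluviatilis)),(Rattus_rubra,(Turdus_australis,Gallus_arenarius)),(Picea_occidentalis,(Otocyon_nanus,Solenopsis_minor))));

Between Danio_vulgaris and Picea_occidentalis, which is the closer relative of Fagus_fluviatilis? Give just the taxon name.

Danio_vulgaris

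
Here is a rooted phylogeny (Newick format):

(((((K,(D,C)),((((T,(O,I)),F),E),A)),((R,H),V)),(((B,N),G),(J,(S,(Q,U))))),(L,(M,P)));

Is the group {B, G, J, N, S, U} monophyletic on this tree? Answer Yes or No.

The MRCA of the listed taxa subtends (((B,N),G),(J,(S,(Q,U)))).
That clade also contains Q, which is not in the proposed group, so the group is not monophyletic.

No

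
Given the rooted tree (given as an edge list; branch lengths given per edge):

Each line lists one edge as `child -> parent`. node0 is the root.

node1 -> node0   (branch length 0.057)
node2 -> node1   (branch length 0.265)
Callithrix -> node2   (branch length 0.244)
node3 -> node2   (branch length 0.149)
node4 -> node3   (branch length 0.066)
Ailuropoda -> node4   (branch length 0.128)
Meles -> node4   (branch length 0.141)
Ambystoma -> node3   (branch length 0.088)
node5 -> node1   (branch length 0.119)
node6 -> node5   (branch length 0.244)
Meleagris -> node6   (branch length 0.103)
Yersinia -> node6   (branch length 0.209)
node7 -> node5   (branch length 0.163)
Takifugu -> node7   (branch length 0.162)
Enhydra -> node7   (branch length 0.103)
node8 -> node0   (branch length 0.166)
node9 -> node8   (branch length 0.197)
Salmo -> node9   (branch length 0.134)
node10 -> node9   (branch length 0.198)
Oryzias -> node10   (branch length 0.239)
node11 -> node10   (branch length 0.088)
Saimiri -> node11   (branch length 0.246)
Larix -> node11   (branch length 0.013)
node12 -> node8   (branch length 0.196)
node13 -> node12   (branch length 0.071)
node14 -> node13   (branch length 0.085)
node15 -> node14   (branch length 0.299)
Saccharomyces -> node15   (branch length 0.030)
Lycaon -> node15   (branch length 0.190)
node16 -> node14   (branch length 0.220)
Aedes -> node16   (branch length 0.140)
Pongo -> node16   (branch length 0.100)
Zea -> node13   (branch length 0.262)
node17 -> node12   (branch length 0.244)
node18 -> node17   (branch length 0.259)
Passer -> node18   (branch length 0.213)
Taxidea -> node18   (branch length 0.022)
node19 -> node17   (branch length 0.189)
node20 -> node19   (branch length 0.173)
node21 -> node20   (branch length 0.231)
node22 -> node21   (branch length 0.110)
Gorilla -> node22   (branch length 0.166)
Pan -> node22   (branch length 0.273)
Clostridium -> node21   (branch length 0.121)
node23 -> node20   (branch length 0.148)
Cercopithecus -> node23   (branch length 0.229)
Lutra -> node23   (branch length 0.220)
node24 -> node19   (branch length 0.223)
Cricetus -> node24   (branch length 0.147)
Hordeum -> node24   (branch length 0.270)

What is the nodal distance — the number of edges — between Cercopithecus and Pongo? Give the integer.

9

The MRCA of Cercopithecus and Pongo is the node subtending ((((Saccharomyces,Lycaon),(Aedes,Pongo)),Zea),((Passer,Taxidea),((((Gorilla,Pan),Clostridium),(Cercopithecus,Lutra)),(Cricetus,Hordeum)))).
From Cercopithecus up to that node: 5 branches. From Pongo up to the same node: 4 branches. Total: 5 + 4 = 9.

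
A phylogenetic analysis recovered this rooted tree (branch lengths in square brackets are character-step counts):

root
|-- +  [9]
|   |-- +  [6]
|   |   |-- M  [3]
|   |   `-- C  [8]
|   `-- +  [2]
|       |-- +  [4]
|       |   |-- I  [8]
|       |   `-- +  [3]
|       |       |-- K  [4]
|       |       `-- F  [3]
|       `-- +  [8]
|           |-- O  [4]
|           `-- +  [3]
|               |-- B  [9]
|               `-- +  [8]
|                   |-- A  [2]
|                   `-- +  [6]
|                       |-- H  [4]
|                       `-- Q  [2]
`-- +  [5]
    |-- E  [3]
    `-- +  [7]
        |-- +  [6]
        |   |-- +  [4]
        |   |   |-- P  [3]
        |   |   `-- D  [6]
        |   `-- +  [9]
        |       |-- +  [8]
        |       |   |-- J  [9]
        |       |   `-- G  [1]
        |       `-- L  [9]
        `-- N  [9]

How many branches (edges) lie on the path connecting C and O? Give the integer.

The MRCA of C and O is the node subtending ((M,C),((I,(K,F)),(O,(B,(A,(H,Q)))))).
From C up to that node: 2 branches. From O up to the same node: 3 branches. Total: 2 + 3 = 5.

5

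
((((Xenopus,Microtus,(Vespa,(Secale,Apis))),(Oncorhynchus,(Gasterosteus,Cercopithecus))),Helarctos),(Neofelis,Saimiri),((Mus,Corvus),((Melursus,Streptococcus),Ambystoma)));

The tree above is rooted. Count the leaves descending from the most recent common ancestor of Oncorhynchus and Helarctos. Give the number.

The MRCA of Oncorhynchus and Helarctos is the node subtending (((Xenopus,Microtus,(Vespa,(Secale,Apis))),(Oncorhynchus,(Gasterosteus,Cercopithecus))),Helarctos).
That clade contains 9 terminal taxa: Apis, Cercopithecus, Gasterosteus, Helarctos, Microtus, Oncorhynchus, Secale, Vespa, Xenopus.

9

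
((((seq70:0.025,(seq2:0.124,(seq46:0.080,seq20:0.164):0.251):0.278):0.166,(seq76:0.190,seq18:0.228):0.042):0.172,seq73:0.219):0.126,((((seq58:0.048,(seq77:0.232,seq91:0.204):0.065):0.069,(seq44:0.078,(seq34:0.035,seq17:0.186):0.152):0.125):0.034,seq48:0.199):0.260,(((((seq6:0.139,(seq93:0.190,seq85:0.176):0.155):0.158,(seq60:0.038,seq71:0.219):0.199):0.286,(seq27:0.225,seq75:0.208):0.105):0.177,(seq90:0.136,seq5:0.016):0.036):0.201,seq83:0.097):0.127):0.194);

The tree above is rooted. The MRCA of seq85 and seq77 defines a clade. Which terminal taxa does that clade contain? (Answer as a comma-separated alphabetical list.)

Tracing seq85: it sits inside (seq93,seq85).
Tracing seq77: it sits inside (seq77,seq91).
The smallest clade enclosing both is ((((seq58,(seq77,seq91)),(seq44,(seq34,seq17))),seq48),(((((seq6,(seq93,seq85)),(seq60,seq71)),(seq27,seq75)),(seq90,seq5)),seq83)); the answer is its 17 terminal taxa in alphabetical order.

seq17, seq27, seq34, seq44, seq48, seq5, seq58, seq6, seq60, seq71, seq75, seq77, seq83, seq85, seq90, seq91, seq93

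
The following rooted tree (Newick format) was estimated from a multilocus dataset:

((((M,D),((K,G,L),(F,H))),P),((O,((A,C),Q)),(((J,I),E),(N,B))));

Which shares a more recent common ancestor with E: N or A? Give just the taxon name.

N

The MRCA of E and N subtends (((J,I),E),(N,B)) (5 taxa).
The MRCA of E and A subtends ((O,((A,C),Q)),(((J,I),E),(N,B))) (9 taxa).
The first is nested inside the second, so E shares a more recent common ancestor with N.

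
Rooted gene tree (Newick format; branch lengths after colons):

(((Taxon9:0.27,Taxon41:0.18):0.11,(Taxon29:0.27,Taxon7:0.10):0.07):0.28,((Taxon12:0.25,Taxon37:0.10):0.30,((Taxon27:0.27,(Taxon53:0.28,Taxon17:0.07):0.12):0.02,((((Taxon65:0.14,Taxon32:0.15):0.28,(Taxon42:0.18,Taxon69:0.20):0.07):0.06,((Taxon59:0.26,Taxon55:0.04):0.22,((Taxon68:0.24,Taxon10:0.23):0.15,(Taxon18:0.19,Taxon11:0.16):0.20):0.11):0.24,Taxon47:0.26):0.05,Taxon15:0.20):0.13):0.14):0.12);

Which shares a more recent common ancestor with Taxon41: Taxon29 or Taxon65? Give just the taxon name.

Taxon29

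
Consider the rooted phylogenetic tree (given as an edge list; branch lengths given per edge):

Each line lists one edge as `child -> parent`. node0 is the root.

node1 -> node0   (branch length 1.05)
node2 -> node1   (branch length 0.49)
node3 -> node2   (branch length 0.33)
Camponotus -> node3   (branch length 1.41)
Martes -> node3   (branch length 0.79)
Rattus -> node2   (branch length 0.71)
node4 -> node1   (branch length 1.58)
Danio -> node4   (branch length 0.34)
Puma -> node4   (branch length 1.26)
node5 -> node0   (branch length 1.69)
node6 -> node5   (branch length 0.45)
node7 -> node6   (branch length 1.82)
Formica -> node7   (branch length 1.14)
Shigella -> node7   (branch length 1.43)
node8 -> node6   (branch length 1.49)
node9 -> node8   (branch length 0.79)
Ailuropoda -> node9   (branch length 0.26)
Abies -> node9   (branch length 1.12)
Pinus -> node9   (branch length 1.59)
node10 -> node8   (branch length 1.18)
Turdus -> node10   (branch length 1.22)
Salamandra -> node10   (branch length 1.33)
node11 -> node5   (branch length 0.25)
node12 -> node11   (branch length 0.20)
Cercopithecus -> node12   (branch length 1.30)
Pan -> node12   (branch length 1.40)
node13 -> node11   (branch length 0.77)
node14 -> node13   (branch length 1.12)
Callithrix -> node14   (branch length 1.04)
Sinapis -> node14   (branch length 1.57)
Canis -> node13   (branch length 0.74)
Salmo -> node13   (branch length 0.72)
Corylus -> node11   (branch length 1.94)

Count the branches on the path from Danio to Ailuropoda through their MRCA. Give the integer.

8

The MRCA of Danio and Ailuropoda is the root of the tree.
From Danio up to that node: 3 branches. From Ailuropoda up to the same node: 5 branches. Total: 3 + 5 = 8.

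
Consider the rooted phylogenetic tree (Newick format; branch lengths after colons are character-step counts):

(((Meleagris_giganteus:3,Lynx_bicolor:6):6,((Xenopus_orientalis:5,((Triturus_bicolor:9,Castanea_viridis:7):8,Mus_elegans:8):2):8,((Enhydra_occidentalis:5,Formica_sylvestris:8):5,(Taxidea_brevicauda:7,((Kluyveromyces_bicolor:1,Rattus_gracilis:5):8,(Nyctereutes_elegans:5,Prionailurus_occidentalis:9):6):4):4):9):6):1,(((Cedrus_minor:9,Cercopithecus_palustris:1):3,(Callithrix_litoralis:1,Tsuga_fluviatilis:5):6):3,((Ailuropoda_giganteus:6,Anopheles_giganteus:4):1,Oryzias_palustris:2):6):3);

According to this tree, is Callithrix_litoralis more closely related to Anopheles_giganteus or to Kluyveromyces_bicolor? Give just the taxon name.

The MRCA of Callithrix_litoralis and Anopheles_giganteus subtends (((Cedrus_minor,Cercopithecus_palustris),(Callithrix_litoralis,Tsuga_fluviatilis)),((Ailuropoda_giganteus,Anopheles_giganteus),Oryzias_palustris)) (7 taxa).
The MRCA of Callithrix_litoralis and Kluyveromyces_bicolor is the root, subtending the entire tree (20 taxa).
The first is nested inside the second, so Callithrix_litoralis shares a more recent common ancestor with Anopheles_giganteus.

Anopheles_giganteus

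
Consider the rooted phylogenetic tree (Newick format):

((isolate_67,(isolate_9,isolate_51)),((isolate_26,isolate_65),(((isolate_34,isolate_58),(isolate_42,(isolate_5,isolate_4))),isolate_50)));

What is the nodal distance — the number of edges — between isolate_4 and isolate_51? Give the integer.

The MRCA of isolate_4 and isolate_51 is the root of the tree.
From isolate_4 up to that node: 6 branches. From isolate_51 up to the same node: 3 branches. Total: 6 + 3 = 9.

9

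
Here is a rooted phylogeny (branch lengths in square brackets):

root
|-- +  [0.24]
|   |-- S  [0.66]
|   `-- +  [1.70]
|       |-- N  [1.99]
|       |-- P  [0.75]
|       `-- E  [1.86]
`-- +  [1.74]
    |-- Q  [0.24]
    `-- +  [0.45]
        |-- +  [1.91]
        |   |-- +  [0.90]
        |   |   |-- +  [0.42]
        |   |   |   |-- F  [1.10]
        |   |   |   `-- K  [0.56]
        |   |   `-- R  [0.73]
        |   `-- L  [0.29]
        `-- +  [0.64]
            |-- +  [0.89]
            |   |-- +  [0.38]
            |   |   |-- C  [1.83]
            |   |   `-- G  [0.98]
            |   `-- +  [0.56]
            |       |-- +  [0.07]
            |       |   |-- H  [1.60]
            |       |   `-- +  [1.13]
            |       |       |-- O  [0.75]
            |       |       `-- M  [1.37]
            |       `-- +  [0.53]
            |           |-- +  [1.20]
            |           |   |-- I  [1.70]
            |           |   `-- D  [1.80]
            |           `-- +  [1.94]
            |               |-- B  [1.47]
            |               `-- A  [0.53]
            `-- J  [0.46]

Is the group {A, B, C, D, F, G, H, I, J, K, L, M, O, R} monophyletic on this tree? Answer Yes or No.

The most recent common ancestor of these taxa subtends ((((F,K),R),L),(((C,G),((H,(O,M)),((I,D),(B,A)))),J)).
That clade has exactly 14 tips — every listed taxon and nothing else — so the group is monophyletic.

Yes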